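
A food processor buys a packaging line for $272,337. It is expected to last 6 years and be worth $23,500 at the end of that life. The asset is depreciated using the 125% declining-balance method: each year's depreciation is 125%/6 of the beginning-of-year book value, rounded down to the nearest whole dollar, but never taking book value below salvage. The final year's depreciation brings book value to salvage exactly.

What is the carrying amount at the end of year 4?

$106,975

Depreciable base = $272,337 − $23,500 = $248,837.
Year 1: ⌊$272,337 × 125%/6⌋ = $56,736. Book value $215,601.
Year 2: ⌊$215,601 × 125%/6⌋ = $44,916. Book value $170,685.
Year 3: ⌊$170,685 × 125%/6⌋ = $35,559. Book value $135,126.
Year 4: ⌊$135,126 × 125%/6⌋ = $28,151. Book value $106,975.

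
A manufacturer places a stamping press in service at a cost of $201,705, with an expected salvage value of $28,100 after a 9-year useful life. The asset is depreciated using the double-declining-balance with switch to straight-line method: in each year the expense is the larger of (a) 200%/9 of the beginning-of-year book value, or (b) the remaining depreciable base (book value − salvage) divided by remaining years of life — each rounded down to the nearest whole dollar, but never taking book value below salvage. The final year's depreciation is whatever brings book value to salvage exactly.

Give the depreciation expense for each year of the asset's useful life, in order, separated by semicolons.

Depreciable base = $201,705 − $28,100 = $173,605.
Year 1: DB = ⌊$201,705 × 200%/9⌋ = $44,823; SL = ⌊$173,605/9⌋ = $19,289 → take DB $44,823. Book value $156,882.
Year 2: DB = ⌊$156,882 × 200%/9⌋ = $34,862; SL = ⌊$128,782/8⌋ = $16,097 → take DB $34,862. Book value $122,020.
Year 3: DB = ⌊$122,020 × 200%/9⌋ = $27,115; SL = ⌊$93,920/7⌋ = $13,417 → take DB $27,115. Book value $94,905.
Year 4: DB = ⌊$94,905 × 200%/9⌋ = $21,090; SL = ⌊$66,805/6⌋ = $11,134 → take DB $21,090. Book value $73,815.
Year 5: DB = ⌊$73,815 × 200%/9⌋ = $16,403; SL = ⌊$45,715/5⌋ = $9,143 → take DB $16,403. Book value $57,412.
Year 6: DB = ⌊$57,412 × 200%/9⌋ = $12,758; SL = ⌊$29,312/4⌋ = $7,328 → take DB $12,758. Book value $44,654.
Year 7: DB = ⌊$44,654 × 200%/9⌋ = $9,923; SL = ⌊$16,554/3⌋ = $5,518 → take DB $9,923. Book value $34,731.
Year 8: DB = ⌊$34,731 × 200%/9⌋ = $7,718; SL = ⌊$6,631/2⌋ = $3,315 → take DB $7,718, capped at $6,631. Book value $28,100.
Year 9 (final): $28,100 − $28,100 = $0. Book value $28,100.

$44,823; $34,862; $27,115; $21,090; $16,403; $12,758; $9,923; $6,631; $0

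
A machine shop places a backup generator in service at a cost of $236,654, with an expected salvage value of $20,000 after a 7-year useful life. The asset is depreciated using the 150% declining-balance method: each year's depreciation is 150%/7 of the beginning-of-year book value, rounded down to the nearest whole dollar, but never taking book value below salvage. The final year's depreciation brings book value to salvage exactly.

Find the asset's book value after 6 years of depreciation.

Depreciable base = $236,654 − $20,000 = $216,654.
Year 1: ⌊$236,654 × 150%/7⌋ = $50,711. Book value $185,943.
Year 2: ⌊$185,943 × 150%/7⌋ = $39,844. Book value $146,099.
Year 3: ⌊$146,099 × 150%/7⌋ = $31,306. Book value $114,793.
Year 4: ⌊$114,793 × 150%/7⌋ = $24,598. Book value $90,195.
Year 5: ⌊$90,195 × 150%/7⌋ = $19,327. Book value $70,868.
Year 6: ⌊$70,868 × 150%/7⌋ = $15,186. Book value $55,682.

$55,682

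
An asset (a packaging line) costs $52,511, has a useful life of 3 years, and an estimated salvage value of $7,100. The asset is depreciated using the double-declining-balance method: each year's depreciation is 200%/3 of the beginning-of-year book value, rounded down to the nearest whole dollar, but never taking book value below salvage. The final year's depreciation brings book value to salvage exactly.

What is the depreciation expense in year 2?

$10,404

Depreciable base = $52,511 − $7,100 = $45,411.
Year 1: ⌊$52,511 × 200%/3⌋ = $35,007. Book value $17,504.
Year 2: ⌊$17,504 × 200%/3⌋ = $11,669, capped at $10,404. Book value $7,100.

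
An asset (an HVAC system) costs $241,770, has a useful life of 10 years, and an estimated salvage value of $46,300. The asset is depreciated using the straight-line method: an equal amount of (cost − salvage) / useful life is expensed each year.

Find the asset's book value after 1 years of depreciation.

$222,223

Depreciable base = $241,770 − $46,300 = $195,470.
Annual expense = $195,470 / 10 = $19,547.
End of year 1: book value $222,223.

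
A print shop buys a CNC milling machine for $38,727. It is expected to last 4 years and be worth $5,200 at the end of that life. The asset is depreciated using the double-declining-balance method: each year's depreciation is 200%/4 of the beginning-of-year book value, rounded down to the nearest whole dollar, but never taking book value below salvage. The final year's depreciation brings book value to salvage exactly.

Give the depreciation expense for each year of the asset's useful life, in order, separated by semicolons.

$19,363; $9,682; $4,482; $0

Depreciable base = $38,727 − $5,200 = $33,527.
Year 1: ⌊$38,727 × 200%/4⌋ = $19,363. Book value $19,364.
Year 2: ⌊$19,364 × 200%/4⌋ = $9,682. Book value $9,682.
Year 3: ⌊$9,682 × 200%/4⌋ = $4,841, capped at $4,482. Book value $5,200.
Year 4 (final): $5,200 − $5,200 = $0. Book value $5,200.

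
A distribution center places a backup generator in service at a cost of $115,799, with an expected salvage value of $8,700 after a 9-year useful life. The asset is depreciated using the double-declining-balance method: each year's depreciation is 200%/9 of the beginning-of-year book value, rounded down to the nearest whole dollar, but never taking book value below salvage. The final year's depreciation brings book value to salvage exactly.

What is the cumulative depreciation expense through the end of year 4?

$73,421

Depreciable base = $115,799 − $8,700 = $107,099.
Year 1: ⌊$115,799 × 200%/9⌋ = $25,733. Book value $90,066.
Year 2: ⌊$90,066 × 200%/9⌋ = $20,014. Book value $70,052.
Year 3: ⌊$70,052 × 200%/9⌋ = $15,567. Book value $54,485.
Year 4: ⌊$54,485 × 200%/9⌋ = $12,107. Book value $42,378.
Accumulated through year 4 = $115,799 − $42,378 = $73,421.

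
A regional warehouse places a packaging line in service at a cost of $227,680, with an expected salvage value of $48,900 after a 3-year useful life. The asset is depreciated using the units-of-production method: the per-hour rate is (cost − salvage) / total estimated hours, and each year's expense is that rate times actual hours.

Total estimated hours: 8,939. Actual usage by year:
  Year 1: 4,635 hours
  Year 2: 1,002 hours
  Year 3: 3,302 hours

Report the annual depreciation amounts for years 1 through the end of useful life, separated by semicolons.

Depreciable base = $227,680 − $48,900 = $178,780.
Rate = $178,780 / 8,939 hours = $20 per hour.
Year 1: 4,635 × $20 = $92,700. Book value $134,980.
Year 2: 1,002 × $20 = $20,040. Book value $114,940.
Year 3: 3,302 × $20 = $66,040. Book value $48,900.

$92,700; $20,040; $66,040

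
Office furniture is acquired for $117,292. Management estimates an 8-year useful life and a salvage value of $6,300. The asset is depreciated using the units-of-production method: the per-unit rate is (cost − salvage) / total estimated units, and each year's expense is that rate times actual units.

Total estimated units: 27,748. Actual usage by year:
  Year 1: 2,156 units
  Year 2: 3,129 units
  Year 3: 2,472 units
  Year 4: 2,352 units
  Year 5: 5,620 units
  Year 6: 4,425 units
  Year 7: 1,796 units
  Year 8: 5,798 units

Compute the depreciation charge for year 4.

$9,408

Depreciable base = $117,292 − $6,300 = $110,992.
Rate = $110,992 / 27,748 units = $4 per unit.
Year 1: 2,156 × $4 = $8,624. Book value $108,668.
Year 2: 3,129 × $4 = $12,516. Book value $96,152.
Year 3: 2,472 × $4 = $9,888. Book value $86,264.
Year 4: 2,352 × $4 = $9,408. Book value $76,856.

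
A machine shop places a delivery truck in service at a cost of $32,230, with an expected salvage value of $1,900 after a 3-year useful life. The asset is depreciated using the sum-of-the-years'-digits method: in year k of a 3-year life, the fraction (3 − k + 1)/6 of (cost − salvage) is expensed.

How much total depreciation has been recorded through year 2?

Depreciable base = $32,230 − $1,900 = $30,330.
Sum of the years' digits = 3+2+1 = 6.
Year 1: $30,330 × 3/6 = $15,165. Book value $17,065.
Year 2: $30,330 × 2/6 = $10,110. Book value $6,955.
Accumulated through year 2 = $32,230 − $6,955 = $25,275.

$25,275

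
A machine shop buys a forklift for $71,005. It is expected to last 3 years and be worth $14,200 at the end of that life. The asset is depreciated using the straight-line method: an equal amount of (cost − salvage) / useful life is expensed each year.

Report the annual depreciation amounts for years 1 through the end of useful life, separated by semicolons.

$18,935; $18,935; $18,935

Depreciable base = $71,005 − $14,200 = $56,805.
Annual expense = $56,805 / 3 = $18,935.
End of year 1: book value $52,070.
End of year 2: book value $33,135.
End of year 3: book value $14,200.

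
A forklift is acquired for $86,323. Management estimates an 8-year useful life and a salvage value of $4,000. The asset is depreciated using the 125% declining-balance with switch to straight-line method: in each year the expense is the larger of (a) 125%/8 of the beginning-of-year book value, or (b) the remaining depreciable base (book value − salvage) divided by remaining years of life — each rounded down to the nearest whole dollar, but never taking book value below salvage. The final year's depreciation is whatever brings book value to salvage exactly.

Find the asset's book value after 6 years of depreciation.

Depreciable base = $86,323 − $4,000 = $82,323.
Year 1: DB = ⌊$86,323 × 125%/8⌋ = $13,487; SL = ⌊$82,323/8⌋ = $10,290 → take DB $13,487. Book value $72,836.
Year 2: DB = ⌊$72,836 × 125%/8⌋ = $11,380; SL = ⌊$68,836/7⌋ = $9,833 → take DB $11,380. Book value $61,456.
Year 3: DB = ⌊$61,456 × 125%/8⌋ = $9,602; SL = ⌊$57,456/6⌋ = $9,576 → take DB $9,602. Book value $51,854.
Year 4: DB = ⌊$51,854 × 125%/8⌋ = $8,102; SL = ⌊$47,854/5⌋ = $9,570 → take SL $9,570. Book value $42,284.
Year 5: DB = ⌊$42,284 × 125%/8⌋ = $6,606; SL = ⌊$38,284/4⌋ = $9,571 → take SL $9,571. Book value $32,713.
Year 6: DB = ⌊$32,713 × 125%/8⌋ = $5,111; SL = ⌊$28,713/3⌋ = $9,571 → take SL $9,571. Book value $23,142.

$23,142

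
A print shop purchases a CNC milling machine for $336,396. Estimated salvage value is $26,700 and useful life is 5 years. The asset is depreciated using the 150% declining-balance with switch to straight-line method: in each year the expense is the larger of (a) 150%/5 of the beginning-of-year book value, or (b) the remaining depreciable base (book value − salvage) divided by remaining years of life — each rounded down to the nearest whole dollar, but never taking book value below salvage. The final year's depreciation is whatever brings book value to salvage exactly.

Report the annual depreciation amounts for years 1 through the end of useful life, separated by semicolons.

Depreciable base = $336,396 − $26,700 = $309,696.
Year 1: DB = ⌊$336,396 × 150%/5⌋ = $100,918; SL = ⌊$309,696/5⌋ = $61,939 → take DB $100,918. Book value $235,478.
Year 2: DB = ⌊$235,478 × 150%/5⌋ = $70,643; SL = ⌊$208,778/4⌋ = $52,194 → take DB $70,643. Book value $164,835.
Year 3: DB = ⌊$164,835 × 150%/5⌋ = $49,450; SL = ⌊$138,135/3⌋ = $46,045 → take DB $49,450. Book value $115,385.
Year 4: DB = ⌊$115,385 × 150%/5⌋ = $34,615; SL = ⌊$88,685/2⌋ = $44,342 → take SL $44,342. Book value $71,043.
Year 5 (final): $71,043 − $26,700 = $44,343. Book value $26,700.

$100,918; $70,643; $49,450; $44,342; $44,343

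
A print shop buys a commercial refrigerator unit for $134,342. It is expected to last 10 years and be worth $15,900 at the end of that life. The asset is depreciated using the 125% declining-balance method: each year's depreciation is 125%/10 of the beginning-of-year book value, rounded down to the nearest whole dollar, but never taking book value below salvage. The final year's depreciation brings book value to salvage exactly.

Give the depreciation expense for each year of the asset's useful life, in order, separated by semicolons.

Depreciable base = $134,342 − $15,900 = $118,442.
Year 1: ⌊$134,342 × 125%/10⌋ = $16,792. Book value $117,550.
Year 2: ⌊$117,550 × 125%/10⌋ = $14,693. Book value $102,857.
Year 3: ⌊$102,857 × 125%/10⌋ = $12,857. Book value $90,000.
Year 4: ⌊$90,000 × 125%/10⌋ = $11,250. Book value $78,750.
Year 5: ⌊$78,750 × 125%/10⌋ = $9,843. Book value $68,907.
Year 6: ⌊$68,907 × 125%/10⌋ = $8,613. Book value $60,294.
Year 7: ⌊$60,294 × 125%/10⌋ = $7,536. Book value $52,758.
Year 8: ⌊$52,758 × 125%/10⌋ = $6,594. Book value $46,164.
Year 9: ⌊$46,164 × 125%/10⌋ = $5,770. Book value $40,394.
Year 10 (final): $40,394 − $15,900 = $24,494. Book value $15,900.

$16,792; $14,693; $12,857; $11,250; $9,843; $8,613; $7,536; $6,594; $5,770; $24,494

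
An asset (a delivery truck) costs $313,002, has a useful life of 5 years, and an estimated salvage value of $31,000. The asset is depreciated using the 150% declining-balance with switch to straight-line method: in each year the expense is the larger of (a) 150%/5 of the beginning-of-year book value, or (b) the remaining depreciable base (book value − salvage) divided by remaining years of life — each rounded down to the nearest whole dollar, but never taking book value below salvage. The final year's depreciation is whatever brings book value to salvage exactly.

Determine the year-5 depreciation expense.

Depreciable base = $313,002 − $31,000 = $282,002.
Year 1: DB = ⌊$313,002 × 150%/5⌋ = $93,900; SL = ⌊$282,002/5⌋ = $56,400 → take DB $93,900. Book value $219,102.
Year 2: DB = ⌊$219,102 × 150%/5⌋ = $65,730; SL = ⌊$188,102/4⌋ = $47,025 → take DB $65,730. Book value $153,372.
Year 3: DB = ⌊$153,372 × 150%/5⌋ = $46,011; SL = ⌊$122,372/3⌋ = $40,790 → take DB $46,011. Book value $107,361.
Year 4: DB = ⌊$107,361 × 150%/5⌋ = $32,208; SL = ⌊$76,361/2⌋ = $38,180 → take SL $38,180. Book value $69,181.
Year 5 (final): $69,181 − $31,000 = $38,181. Book value $31,000.

$38,181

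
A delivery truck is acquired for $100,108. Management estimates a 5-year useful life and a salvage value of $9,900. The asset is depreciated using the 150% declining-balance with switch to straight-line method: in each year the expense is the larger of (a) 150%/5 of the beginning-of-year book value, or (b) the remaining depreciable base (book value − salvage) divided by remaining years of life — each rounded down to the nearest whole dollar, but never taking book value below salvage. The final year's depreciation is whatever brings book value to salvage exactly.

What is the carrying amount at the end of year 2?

Depreciable base = $100,108 − $9,900 = $90,208.
Year 1: DB = ⌊$100,108 × 150%/5⌋ = $30,032; SL = ⌊$90,208/5⌋ = $18,041 → take DB $30,032. Book value $70,076.
Year 2: DB = ⌊$70,076 × 150%/5⌋ = $21,022; SL = ⌊$60,176/4⌋ = $15,044 → take DB $21,022. Book value $49,054.

$49,054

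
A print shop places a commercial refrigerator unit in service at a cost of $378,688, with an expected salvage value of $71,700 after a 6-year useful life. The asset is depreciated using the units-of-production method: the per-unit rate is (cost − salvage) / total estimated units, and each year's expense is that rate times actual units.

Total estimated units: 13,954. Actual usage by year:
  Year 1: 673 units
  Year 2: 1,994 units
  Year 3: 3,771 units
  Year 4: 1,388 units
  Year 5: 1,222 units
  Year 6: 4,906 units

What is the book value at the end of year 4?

Depreciable base = $378,688 − $71,700 = $306,988.
Rate = $306,988 / 13,954 units = $22 per unit.
Year 1: 673 × $22 = $14,806. Book value $363,882.
Year 2: 1,994 × $22 = $43,868. Book value $320,014.
Year 3: 3,771 × $22 = $82,962. Book value $237,052.
Year 4: 1,388 × $22 = $30,536. Book value $206,516.

$206,516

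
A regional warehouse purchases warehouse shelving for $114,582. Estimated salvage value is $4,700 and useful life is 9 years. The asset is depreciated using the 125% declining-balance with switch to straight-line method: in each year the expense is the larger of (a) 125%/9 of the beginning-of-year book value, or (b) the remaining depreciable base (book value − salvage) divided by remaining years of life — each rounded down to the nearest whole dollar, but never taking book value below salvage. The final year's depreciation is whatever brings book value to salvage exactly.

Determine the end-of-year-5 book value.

$50,344

Depreciable base = $114,582 − $4,700 = $109,882.
Year 1: DB = ⌊$114,582 × 125%/9⌋ = $15,914; SL = ⌊$109,882/9⌋ = $12,209 → take DB $15,914. Book value $98,668.
Year 2: DB = ⌊$98,668 × 125%/9⌋ = $13,703; SL = ⌊$93,968/8⌋ = $11,746 → take DB $13,703. Book value $84,965.
Year 3: DB = ⌊$84,965 × 125%/9⌋ = $11,800; SL = ⌊$80,265/7⌋ = $11,466 → take DB $11,800. Book value $73,165.
Year 4: DB = ⌊$73,165 × 125%/9⌋ = $10,161; SL = ⌊$68,465/6⌋ = $11,410 → take SL $11,410. Book value $61,755.
Year 5: DB = ⌊$61,755 × 125%/9⌋ = $8,577; SL = ⌊$57,055/5⌋ = $11,411 → take SL $11,411. Book value $50,344.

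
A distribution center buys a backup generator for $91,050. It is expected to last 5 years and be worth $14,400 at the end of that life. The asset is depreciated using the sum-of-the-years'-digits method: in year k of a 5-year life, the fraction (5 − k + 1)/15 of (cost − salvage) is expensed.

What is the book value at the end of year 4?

$19,510

Depreciable base = $91,050 − $14,400 = $76,650.
Sum of the years' digits = 5+4+3+2+1 = 15.
Year 1: $76,650 × 5/15 = $25,550. Book value $65,500.
Year 2: $76,650 × 4/15 = $20,440. Book value $45,060.
Year 3: $76,650 × 3/15 = $15,330. Book value $29,730.
Year 4: $76,650 × 2/15 = $10,220. Book value $19,510.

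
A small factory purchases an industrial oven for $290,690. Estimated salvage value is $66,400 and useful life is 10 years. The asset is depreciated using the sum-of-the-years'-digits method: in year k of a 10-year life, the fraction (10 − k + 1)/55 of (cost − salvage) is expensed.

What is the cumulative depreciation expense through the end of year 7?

$199,822

Depreciable base = $290,690 − $66,400 = $224,290.
Sum of the years' digits = 10+9+8+7+6+5+4+3+2+1 = 55.
Year 1: $224,290 × 10/55 = $40,780. Book value $249,910.
Year 2: $224,290 × 9/55 = $36,702. Book value $213,208.
Year 3: $224,290 × 8/55 = $32,624. Book value $180,584.
Year 4: $224,290 × 7/55 = $28,546. Book value $152,038.
Year 5: $224,290 × 6/55 = $24,468. Book value $127,570.
Year 6: $224,290 × 5/55 = $20,390. Book value $107,180.
Year 7: $224,290 × 4/55 = $16,312. Book value $90,868.
Accumulated through year 7 = $290,690 − $90,868 = $199,822.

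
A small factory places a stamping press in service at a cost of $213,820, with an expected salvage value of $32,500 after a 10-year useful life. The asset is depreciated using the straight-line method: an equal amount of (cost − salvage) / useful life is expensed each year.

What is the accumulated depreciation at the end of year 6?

Depreciable base = $213,820 − $32,500 = $181,320.
Annual expense = $181,320 / 10 = $18,132.
End of year 1: book value $195,688.
End of year 2: book value $177,556.
End of year 3: book value $159,424.
End of year 4: book value $141,292.
End of year 5: book value $123,160.
End of year 6: book value $105,028.
Accumulated through year 6 = $213,820 − $105,028 = $108,792.

$108,792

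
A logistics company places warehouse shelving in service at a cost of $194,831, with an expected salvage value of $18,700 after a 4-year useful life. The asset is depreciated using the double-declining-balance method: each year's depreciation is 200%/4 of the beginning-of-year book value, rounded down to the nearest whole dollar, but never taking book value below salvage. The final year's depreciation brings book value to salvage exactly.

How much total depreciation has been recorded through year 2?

Depreciable base = $194,831 − $18,700 = $176,131.
Year 1: ⌊$194,831 × 200%/4⌋ = $97,415. Book value $97,416.
Year 2: ⌊$97,416 × 200%/4⌋ = $48,708. Book value $48,708.
Accumulated through year 2 = $194,831 − $48,708 = $146,123.

$146,123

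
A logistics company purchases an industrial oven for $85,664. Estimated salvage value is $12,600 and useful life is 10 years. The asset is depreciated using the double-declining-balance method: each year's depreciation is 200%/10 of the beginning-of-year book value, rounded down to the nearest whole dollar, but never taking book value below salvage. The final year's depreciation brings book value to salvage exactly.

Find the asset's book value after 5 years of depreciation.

Depreciable base = $85,664 − $12,600 = $73,064.
Year 1: ⌊$85,664 × 200%/10⌋ = $17,132. Book value $68,532.
Year 2: ⌊$68,532 × 200%/10⌋ = $13,706. Book value $54,826.
Year 3: ⌊$54,826 × 200%/10⌋ = $10,965. Book value $43,861.
Year 4: ⌊$43,861 × 200%/10⌋ = $8,772. Book value $35,089.
Year 5: ⌊$35,089 × 200%/10⌋ = $7,017. Book value $28,072.

$28,072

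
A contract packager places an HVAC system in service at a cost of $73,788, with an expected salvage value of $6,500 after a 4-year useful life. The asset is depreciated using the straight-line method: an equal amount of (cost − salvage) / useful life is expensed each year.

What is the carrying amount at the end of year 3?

$23,322

Depreciable base = $73,788 − $6,500 = $67,288.
Annual expense = $67,288 / 4 = $16,822.
End of year 1: book value $56,966.
End of year 2: book value $40,144.
End of year 3: book value $23,322.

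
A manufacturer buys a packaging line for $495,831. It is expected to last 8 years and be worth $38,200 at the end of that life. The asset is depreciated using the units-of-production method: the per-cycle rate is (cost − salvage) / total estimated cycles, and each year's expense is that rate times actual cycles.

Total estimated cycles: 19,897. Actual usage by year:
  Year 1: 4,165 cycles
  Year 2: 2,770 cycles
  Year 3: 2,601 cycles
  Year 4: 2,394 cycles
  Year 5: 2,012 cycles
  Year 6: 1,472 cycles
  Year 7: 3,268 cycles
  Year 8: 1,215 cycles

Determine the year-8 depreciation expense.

Depreciable base = $495,831 − $38,200 = $457,631.
Rate = $457,631 / 19,897 cycles = $23 per cycle.
Year 1: 4,165 × $23 = $95,795. Book value $400,036.
Year 2: 2,770 × $23 = $63,710. Book value $336,326.
Year 3: 2,601 × $23 = $59,823. Book value $276,503.
Year 4: 2,394 × $23 = $55,062. Book value $221,441.
Year 5: 2,012 × $23 = $46,276. Book value $175,165.
Year 6: 1,472 × $23 = $33,856. Book value $141,309.
Year 7: 3,268 × $23 = $75,164. Book value $66,145.
Year 8: 1,215 × $23 = $27,945. Book value $38,200.

$27,945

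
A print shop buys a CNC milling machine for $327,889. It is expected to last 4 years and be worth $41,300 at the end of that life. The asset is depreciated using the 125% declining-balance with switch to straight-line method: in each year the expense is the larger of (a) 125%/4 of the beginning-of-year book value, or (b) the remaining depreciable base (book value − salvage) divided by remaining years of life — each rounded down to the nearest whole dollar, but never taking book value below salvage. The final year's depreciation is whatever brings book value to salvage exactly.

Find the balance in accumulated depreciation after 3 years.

Depreciable base = $327,889 − $41,300 = $286,589.
Year 1: DB = ⌊$327,889 × 125%/4⌋ = $102,465; SL = ⌊$286,589/4⌋ = $71,647 → take DB $102,465. Book value $225,424.
Year 2: DB = ⌊$225,424 × 125%/4⌋ = $70,445; SL = ⌊$184,124/3⌋ = $61,374 → take DB $70,445. Book value $154,979.
Year 3: DB = ⌊$154,979 × 125%/4⌋ = $48,430; SL = ⌊$113,679/2⌋ = $56,839 → take SL $56,839. Book value $98,140.
Accumulated through year 3 = $327,889 − $98,140 = $229,749.

$229,749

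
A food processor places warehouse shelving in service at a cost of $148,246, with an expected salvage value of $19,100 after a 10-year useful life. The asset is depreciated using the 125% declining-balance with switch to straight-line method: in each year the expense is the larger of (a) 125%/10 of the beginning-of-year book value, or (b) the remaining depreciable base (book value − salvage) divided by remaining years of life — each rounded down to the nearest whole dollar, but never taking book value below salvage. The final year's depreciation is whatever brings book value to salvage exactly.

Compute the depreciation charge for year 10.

Depreciable base = $148,246 − $19,100 = $129,146.
Year 1: DB = ⌊$148,246 × 125%/10⌋ = $18,530; SL = ⌊$129,146/10⌋ = $12,914 → take DB $18,530. Book value $129,716.
Year 2: DB = ⌊$129,716 × 125%/10⌋ = $16,214; SL = ⌊$110,616/9⌋ = $12,290 → take DB $16,214. Book value $113,502.
Year 3: DB = ⌊$113,502 × 125%/10⌋ = $14,187; SL = ⌊$94,402/8⌋ = $11,800 → take DB $14,187. Book value $99,315.
Year 4: DB = ⌊$99,315 × 125%/10⌋ = $12,414; SL = ⌊$80,215/7⌋ = $11,459 → take DB $12,414. Book value $86,901.
Year 5: DB = ⌊$86,901 × 125%/10⌋ = $10,862; SL = ⌊$67,801/6⌋ = $11,300 → take SL $11,300. Book value $75,601.
Year 6: DB = ⌊$75,601 × 125%/10⌋ = $9,450; SL = ⌊$56,501/5⌋ = $11,300 → take SL $11,300. Book value $64,301.
Year 7: DB = ⌊$64,301 × 125%/10⌋ = $8,037; SL = ⌊$45,201/4⌋ = $11,300 → take SL $11,300. Book value $53,001.
Year 8: DB = ⌊$53,001 × 125%/10⌋ = $6,625; SL = ⌊$33,901/3⌋ = $11,300 → take SL $11,300. Book value $41,701.
Year 9: DB = ⌊$41,701 × 125%/10⌋ = $5,212; SL = ⌊$22,601/2⌋ = $11,300 → take SL $11,300. Book value $30,401.
Year 10 (final): $30,401 − $19,100 = $11,301. Book value $19,100.

$11,301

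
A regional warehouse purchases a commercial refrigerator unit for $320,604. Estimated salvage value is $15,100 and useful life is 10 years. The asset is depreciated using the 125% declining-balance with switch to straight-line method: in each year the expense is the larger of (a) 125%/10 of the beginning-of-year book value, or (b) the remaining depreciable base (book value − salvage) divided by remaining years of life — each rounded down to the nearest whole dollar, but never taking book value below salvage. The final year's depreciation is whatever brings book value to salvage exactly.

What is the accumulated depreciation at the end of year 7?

Depreciable base = $320,604 − $15,100 = $305,504.
Year 1: DB = ⌊$320,604 × 125%/10⌋ = $40,075; SL = ⌊$305,504/10⌋ = $30,550 → take DB $40,075. Book value $280,529.
Year 2: DB = ⌊$280,529 × 125%/10⌋ = $35,066; SL = ⌊$265,429/9⌋ = $29,492 → take DB $35,066. Book value $245,463.
Year 3: DB = ⌊$245,463 × 125%/10⌋ = $30,682; SL = ⌊$230,363/8⌋ = $28,795 → take DB $30,682. Book value $214,781.
Year 4: DB = ⌊$214,781 × 125%/10⌋ = $26,847; SL = ⌊$199,681/7⌋ = $28,525 → take SL $28,525. Book value $186,256.
Year 5: DB = ⌊$186,256 × 125%/10⌋ = $23,282; SL = ⌊$171,156/6⌋ = $28,526 → take SL $28,526. Book value $157,730.
Year 6: DB = ⌊$157,730 × 125%/10⌋ = $19,716; SL = ⌊$142,630/5⌋ = $28,526 → take SL $28,526. Book value $129,204.
Year 7: DB = ⌊$129,204 × 125%/10⌋ = $16,150; SL = ⌊$114,104/4⌋ = $28,526 → take SL $28,526. Book value $100,678.
Accumulated through year 7 = $320,604 − $100,678 = $219,926.

$219,926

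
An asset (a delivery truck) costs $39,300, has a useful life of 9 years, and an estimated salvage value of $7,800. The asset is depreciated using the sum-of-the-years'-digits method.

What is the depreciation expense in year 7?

$2,100

Depreciable base = $39,300 − $7,800 = $31,500.
Sum of the years' digits = 9+8+7+6+5+4+3+2+1 = 45.
Year 1: $31,500 × 9/45 = $6,300. Book value $33,000.
Year 2: $31,500 × 8/45 = $5,600. Book value $27,400.
Year 3: $31,500 × 7/45 = $4,900. Book value $22,500.
Year 4: $31,500 × 6/45 = $4,200. Book value $18,300.
Year 5: $31,500 × 5/45 = $3,500. Book value $14,800.
Year 6: $31,500 × 4/45 = $2,800. Book value $12,000.
Year 7: $31,500 × 3/45 = $2,100. Book value $9,900.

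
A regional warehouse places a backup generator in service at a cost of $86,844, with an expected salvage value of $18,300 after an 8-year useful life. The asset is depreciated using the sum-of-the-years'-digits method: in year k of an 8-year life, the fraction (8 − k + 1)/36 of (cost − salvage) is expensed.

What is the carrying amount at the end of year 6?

Depreciable base = $86,844 − $18,300 = $68,544.
Sum of the years' digits = 8+7+6+5+4+3+2+1 = 36.
Year 1: $68,544 × 8/36 = $15,232. Book value $71,612.
Year 2: $68,544 × 7/36 = $13,328. Book value $58,284.
Year 3: $68,544 × 6/36 = $11,424. Book value $46,860.
Year 4: $68,544 × 5/36 = $9,520. Book value $37,340.
Year 5: $68,544 × 4/36 = $7,616. Book value $29,724.
Year 6: $68,544 × 3/36 = $5,712. Book value $24,012.

$24,012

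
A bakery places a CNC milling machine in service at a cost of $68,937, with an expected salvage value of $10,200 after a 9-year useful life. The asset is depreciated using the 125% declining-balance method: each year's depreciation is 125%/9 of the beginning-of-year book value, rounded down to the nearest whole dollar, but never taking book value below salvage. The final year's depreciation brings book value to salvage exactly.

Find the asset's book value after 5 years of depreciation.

$32,643

Depreciable base = $68,937 − $10,200 = $58,737.
Year 1: ⌊$68,937 × 125%/9⌋ = $9,574. Book value $59,363.
Year 2: ⌊$59,363 × 125%/9⌋ = $8,244. Book value $51,119.
Year 3: ⌊$51,119 × 125%/9⌋ = $7,099. Book value $44,020.
Year 4: ⌊$44,020 × 125%/9⌋ = $6,113. Book value $37,907.
Year 5: ⌊$37,907 × 125%/9⌋ = $5,264. Book value $32,643.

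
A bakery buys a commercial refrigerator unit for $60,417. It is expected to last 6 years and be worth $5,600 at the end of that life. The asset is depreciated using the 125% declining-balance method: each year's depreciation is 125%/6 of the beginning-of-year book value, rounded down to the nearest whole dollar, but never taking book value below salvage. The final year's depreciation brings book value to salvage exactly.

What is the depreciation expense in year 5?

Depreciable base = $60,417 − $5,600 = $54,817.
Year 1: ⌊$60,417 × 125%/6⌋ = $12,586. Book value $47,831.
Year 2: ⌊$47,831 × 125%/6⌋ = $9,964. Book value $37,867.
Year 3: ⌊$37,867 × 125%/6⌋ = $7,888. Book value $29,979.
Year 4: ⌊$29,979 × 125%/6⌋ = $6,245. Book value $23,734.
Year 5: ⌊$23,734 × 125%/6⌋ = $4,944. Book value $18,790.

$4,944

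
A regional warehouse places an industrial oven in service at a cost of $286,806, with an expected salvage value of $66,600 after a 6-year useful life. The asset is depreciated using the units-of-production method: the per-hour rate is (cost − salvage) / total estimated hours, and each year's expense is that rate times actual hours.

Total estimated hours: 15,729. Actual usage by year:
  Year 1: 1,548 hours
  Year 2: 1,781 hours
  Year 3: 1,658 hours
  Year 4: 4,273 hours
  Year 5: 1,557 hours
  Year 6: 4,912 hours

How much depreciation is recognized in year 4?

Depreciable base = $286,806 − $66,600 = $220,206.
Rate = $220,206 / 15,729 hours = $14 per hour.
Year 1: 1,548 × $14 = $21,672. Book value $265,134.
Year 2: 1,781 × $14 = $24,934. Book value $240,200.
Year 3: 1,658 × $14 = $23,212. Book value $216,988.
Year 4: 4,273 × $14 = $59,822. Book value $157,166.

$59,822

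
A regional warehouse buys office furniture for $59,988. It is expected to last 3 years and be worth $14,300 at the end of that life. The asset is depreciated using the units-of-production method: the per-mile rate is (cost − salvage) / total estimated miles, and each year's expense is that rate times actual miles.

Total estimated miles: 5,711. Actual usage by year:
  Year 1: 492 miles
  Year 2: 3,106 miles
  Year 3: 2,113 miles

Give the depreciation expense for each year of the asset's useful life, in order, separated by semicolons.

Depreciable base = $59,988 − $14,300 = $45,688.
Rate = $45,688 / 5,711 miles = $8 per mile.
Year 1: 492 × $8 = $3,936. Book value $56,052.
Year 2: 3,106 × $8 = $24,848. Book value $31,204.
Year 3: 2,113 × $8 = $16,904. Book value $14,300.

$3,936; $24,848; $16,904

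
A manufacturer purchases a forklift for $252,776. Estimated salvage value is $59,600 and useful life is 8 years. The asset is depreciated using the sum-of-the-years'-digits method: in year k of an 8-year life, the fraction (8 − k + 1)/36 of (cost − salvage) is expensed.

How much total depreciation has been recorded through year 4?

Depreciable base = $252,776 − $59,600 = $193,176.
Sum of the years' digits = 8+7+6+5+4+3+2+1 = 36.
Year 1: $193,176 × 8/36 = $42,928. Book value $209,848.
Year 2: $193,176 × 7/36 = $37,562. Book value $172,286.
Year 3: $193,176 × 6/36 = $32,196. Book value $140,090.
Year 4: $193,176 × 5/36 = $26,830. Book value $113,260.
Accumulated through year 4 = $252,776 − $113,260 = $139,516.

$139,516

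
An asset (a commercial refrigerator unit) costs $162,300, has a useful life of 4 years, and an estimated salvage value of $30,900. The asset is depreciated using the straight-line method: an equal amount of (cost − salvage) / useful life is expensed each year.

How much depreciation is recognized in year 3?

$32,850

Depreciable base = $162,300 − $30,900 = $131,400.
Annual expense = $131,400 / 4 = $32,850.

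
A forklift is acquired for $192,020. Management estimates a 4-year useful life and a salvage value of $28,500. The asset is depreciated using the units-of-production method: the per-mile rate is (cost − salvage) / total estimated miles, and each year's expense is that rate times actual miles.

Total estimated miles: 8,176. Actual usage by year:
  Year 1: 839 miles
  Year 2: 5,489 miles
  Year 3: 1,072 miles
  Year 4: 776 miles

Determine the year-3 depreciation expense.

Depreciable base = $192,020 − $28,500 = $163,520.
Rate = $163,520 / 8,176 miles = $20 per mile.
Year 1: 839 × $20 = $16,780. Book value $175,240.
Year 2: 5,489 × $20 = $109,780. Book value $65,460.
Year 3: 1,072 × $20 = $21,440. Book value $44,020.

$21,440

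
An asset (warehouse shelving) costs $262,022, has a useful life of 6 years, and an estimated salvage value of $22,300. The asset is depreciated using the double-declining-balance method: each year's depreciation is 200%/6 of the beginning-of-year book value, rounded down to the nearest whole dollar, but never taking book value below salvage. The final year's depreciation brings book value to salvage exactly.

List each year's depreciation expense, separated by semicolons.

Depreciable base = $262,022 − $22,300 = $239,722.
Year 1: ⌊$262,022 × 200%/6⌋ = $87,340. Book value $174,682.
Year 2: ⌊$174,682 × 200%/6⌋ = $58,227. Book value $116,455.
Year 3: ⌊$116,455 × 200%/6⌋ = $38,818. Book value $77,637.
Year 4: ⌊$77,637 × 200%/6⌋ = $25,879. Book value $51,758.
Year 5: ⌊$51,758 × 200%/6⌋ = $17,252. Book value $34,506.
Year 6 (final): $34,506 − $22,300 = $12,206. Book value $22,300.

$87,340; $58,227; $38,818; $25,879; $17,252; $12,206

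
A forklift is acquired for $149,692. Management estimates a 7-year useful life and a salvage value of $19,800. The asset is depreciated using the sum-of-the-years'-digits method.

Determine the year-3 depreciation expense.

$23,195

Depreciable base = $149,692 − $19,800 = $129,892.
Sum of the years' digits = 7+6+5+4+3+2+1 = 28.
Year 1: $129,892 × 7/28 = $32,473. Book value $117,219.
Year 2: $129,892 × 6/28 = $27,834. Book value $89,385.
Year 3: $129,892 × 5/28 = $23,195. Book value $66,190.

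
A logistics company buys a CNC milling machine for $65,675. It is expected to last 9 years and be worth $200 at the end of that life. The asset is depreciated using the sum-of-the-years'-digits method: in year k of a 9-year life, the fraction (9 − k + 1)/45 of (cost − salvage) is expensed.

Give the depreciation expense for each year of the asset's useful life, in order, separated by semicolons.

Depreciable base = $65,675 − $200 = $65,475.
Sum of the years' digits = 9+8+7+6+5+4+3+2+1 = 45.
Year 1: $65,475 × 9/45 = $13,095. Book value $52,580.
Year 2: $65,475 × 8/45 = $11,640. Book value $40,940.
Year 3: $65,475 × 7/45 = $10,185. Book value $30,755.
Year 4: $65,475 × 6/45 = $8,730. Book value $22,025.
Year 5: $65,475 × 5/45 = $7,275. Book value $14,750.
Year 6: $65,475 × 4/45 = $5,820. Book value $8,930.
Year 7: $65,475 × 3/45 = $4,365. Book value $4,565.
Year 8: $65,475 × 2/45 = $2,910. Book value $1,655.
Year 9: $65,475 × 1/45 = $1,455. Book value $200.

$13,095; $11,640; $10,185; $8,730; $7,275; $5,820; $4,365; $2,910; $1,455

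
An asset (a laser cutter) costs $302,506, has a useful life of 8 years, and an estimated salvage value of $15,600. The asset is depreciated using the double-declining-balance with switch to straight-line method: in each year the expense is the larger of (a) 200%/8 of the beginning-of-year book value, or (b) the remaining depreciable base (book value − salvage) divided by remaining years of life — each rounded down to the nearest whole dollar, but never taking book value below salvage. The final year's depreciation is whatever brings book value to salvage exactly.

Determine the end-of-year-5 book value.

$71,787

Depreciable base = $302,506 − $15,600 = $286,906.
Year 1: DB = ⌊$302,506 × 200%/8⌋ = $75,626; SL = ⌊$286,906/8⌋ = $35,863 → take DB $75,626. Book value $226,880.
Year 2: DB = ⌊$226,880 × 200%/8⌋ = $56,720; SL = ⌊$211,280/7⌋ = $30,182 → take DB $56,720. Book value $170,160.
Year 3: DB = ⌊$170,160 × 200%/8⌋ = $42,540; SL = ⌊$154,560/6⌋ = $25,760 → take DB $42,540. Book value $127,620.
Year 4: DB = ⌊$127,620 × 200%/8⌋ = $31,905; SL = ⌊$112,020/5⌋ = $22,404 → take DB $31,905. Book value $95,715.
Year 5: DB = ⌊$95,715 × 200%/8⌋ = $23,928; SL = ⌊$80,115/4⌋ = $20,028 → take DB $23,928. Book value $71,787.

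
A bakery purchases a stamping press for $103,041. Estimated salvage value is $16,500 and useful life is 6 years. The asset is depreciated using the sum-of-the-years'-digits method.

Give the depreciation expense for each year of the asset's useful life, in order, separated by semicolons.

Depreciable base = $103,041 − $16,500 = $86,541.
Sum of the years' digits = 6+5+4+3+2+1 = 21.
Year 1: $86,541 × 6/21 = $24,726. Book value $78,315.
Year 2: $86,541 × 5/21 = $20,605. Book value $57,710.
Year 3: $86,541 × 4/21 = $16,484. Book value $41,226.
Year 4: $86,541 × 3/21 = $12,363. Book value $28,863.
Year 5: $86,541 × 2/21 = $8,242. Book value $20,621.
Year 6: $86,541 × 1/21 = $4,121. Book value $16,500.

$24,726; $20,605; $16,484; $12,363; $8,242; $4,121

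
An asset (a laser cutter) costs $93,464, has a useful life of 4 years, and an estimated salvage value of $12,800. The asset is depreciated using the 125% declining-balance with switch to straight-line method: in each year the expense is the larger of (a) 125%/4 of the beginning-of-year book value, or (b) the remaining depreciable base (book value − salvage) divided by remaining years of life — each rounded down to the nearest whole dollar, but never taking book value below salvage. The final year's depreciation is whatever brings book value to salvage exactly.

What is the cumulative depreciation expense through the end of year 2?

$49,287

Depreciable base = $93,464 − $12,800 = $80,664.
Year 1: DB = ⌊$93,464 × 125%/4⌋ = $29,207; SL = ⌊$80,664/4⌋ = $20,166 → take DB $29,207. Book value $64,257.
Year 2: DB = ⌊$64,257 × 125%/4⌋ = $20,080; SL = ⌊$51,457/3⌋ = $17,152 → take DB $20,080. Book value $44,177.
Accumulated through year 2 = $93,464 − $44,177 = $49,287.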